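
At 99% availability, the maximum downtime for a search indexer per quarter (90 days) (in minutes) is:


Formula: allowed downtime = period * (100 - SLA) / 100
Period (quarter (90 days)) = 129600 minutes
Unavailability fraction = (100 - 99.0) / 100
Allowed downtime = 129600 * (100 - 99.0) / 100
Allowed downtime = 1296.0 minutes

1296.0 minutes


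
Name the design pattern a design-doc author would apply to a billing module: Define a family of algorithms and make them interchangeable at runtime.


This matches the Strategy pattern

Strategy


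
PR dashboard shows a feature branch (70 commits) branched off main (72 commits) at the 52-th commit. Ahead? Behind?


Common ancestor: commit #52
feature commits after divergence: 70 - 52 = 18
main commits after divergence: 72 - 52 = 20
feature is 18 commits ahead of main
main is 20 commits ahead of feature

feature ahead: 18, main ahead: 20


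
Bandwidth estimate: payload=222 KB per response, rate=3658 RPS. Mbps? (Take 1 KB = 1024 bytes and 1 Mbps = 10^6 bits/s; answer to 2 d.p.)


Formula: Mbps = payload_bytes * RPS * 8 / 1e6
Payload per request = 222 KB = 222 * 1024 = 227328 bytes
Total bytes/sec = 227328 * 3658 = 831565824
Total bits/sec = 831565824 * 8 = 6652526592
Mbps = 6652526592 / 1e6 = 6652.53

6652.53 Mbps


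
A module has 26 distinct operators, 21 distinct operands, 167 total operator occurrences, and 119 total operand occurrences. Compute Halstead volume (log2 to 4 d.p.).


Formula: V = N * log2(η), where N = N1 + N2 and η = η1 + η2
η = 26 + 21 = 47
N = 167 + 119 = 286
log2(47) ≈ 5.5546
V = 286 * 5.5546 = 1588.62

1588.62


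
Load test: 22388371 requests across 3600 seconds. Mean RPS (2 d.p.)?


Formula: throughput = requests / seconds
throughput = 22388371 / 3600
throughput = 6218.99 requests/second

6218.99 requests/second


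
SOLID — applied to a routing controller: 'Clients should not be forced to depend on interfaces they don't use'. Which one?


This describes the Interface Segregation Principle (ISP)

Interface Segregation Principle (ISP)


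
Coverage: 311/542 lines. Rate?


Coverage = covered / total * 100
Coverage = 311 / 542 * 100
Coverage = 57.38%

57.38%


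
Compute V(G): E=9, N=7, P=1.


Formula: V(G) = E - N + 2P
V(G) = 9 - 7 + 2*1
V(G) = 2 + 2
V(G) = 4

4


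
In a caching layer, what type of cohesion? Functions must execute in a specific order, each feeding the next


Reasoning: Output of one is input to next
Type: Sequential cohesion

Sequential cohesion


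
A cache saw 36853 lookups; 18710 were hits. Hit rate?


Formula: hit rate = hits / (hits + misses) * 100
hit rate = 18710 / (18710 + 18143) * 100
hit rate = 18710 / 36853 * 100
hit rate = 50.77%

50.77%


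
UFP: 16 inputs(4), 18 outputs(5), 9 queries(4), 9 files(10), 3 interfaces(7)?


UFP = EI*4 + EO*5 + EQ*4 + ILF*10 + EIF*7
UFP = 16*4 + 18*5 + 9*4 + 9*10 + 3*7
UFP = 64 + 90 + 36 + 90 + 21
UFP = 301

301


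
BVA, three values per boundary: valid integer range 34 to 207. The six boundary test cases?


Range: [34, 207]
Boundaries: just below min, min, min+1, max-1, max, just above max
Values: [33, 34, 35, 206, 207, 208]

[33, 34, 35, 206, 207, 208]


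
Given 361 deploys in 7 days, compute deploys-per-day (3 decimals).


Formula: deployments per day = releases / days
= 361 / 7
= 51.571 deploys/day
(equivalently, 361.0 deploys/week)

51.571 deploys/day


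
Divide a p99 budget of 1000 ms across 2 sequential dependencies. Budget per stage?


Formula: per_stage = total_budget / stages
per_stage = 1000 / 2
per_stage = 500.0 ms

500.0 ms


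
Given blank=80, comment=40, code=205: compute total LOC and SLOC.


Total LOC = blank + comment + code
Total LOC = 80 + 40 + 205 = 325
SLOC (source only) = code = 205

Total LOC: 325, SLOC: 205


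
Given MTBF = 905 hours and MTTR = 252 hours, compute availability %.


Availability = MTBF / (MTBF + MTTR)
Availability = 905 / (905 + 252)
Availability = 905 / 1157
Availability = 78.2195%

78.2195%


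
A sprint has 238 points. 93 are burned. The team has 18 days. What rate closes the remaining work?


Formula: Required rate = Remaining points / Days left
Remaining = 238 - 93 = 145 points
Required rate = 145 / 18 = 8.06 points/day

8.06 points/day


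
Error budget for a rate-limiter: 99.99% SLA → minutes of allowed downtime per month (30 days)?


Formula: allowed downtime = period * (100 - SLA) / 100
Period (month (30 days)) = 43200 minutes
Unavailability fraction = (100 - 99.99) / 100
Allowed downtime = 43200 * (100 - 99.99) / 100
Allowed downtime = 4.32 minutes

4.32 minutes


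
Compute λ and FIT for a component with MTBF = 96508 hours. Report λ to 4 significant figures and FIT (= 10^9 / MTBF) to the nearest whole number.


Formula: λ = 1 / MTBF; FIT = λ × 1e9 = 1e9 / MTBF
λ = 1 / 96508 ≈ 1.036e-05 failures/hour
FIT = 1e9 / 96508 ≈ 10362 failures per 1e9 hours (nearest whole number)

λ = 1.036e-05 /h, FIT = 10362


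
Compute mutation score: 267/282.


Mutation score = killed / total * 100
Mutation score = 267 / 282 * 100
Mutation score = 94.68%

94.68%


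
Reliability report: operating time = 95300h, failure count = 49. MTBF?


Formula: MTBF = Total operating time / Number of failures
MTBF = 95300 / 49
MTBF = 1944.9 hours

1944.9 hours


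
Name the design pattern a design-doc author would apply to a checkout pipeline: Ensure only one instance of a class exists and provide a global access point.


This matches the Singleton pattern

Singleton


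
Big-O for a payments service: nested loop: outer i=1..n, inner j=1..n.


Reasoning: n iterations times n iterations
Complexity: O(n^2)

O(n^2)


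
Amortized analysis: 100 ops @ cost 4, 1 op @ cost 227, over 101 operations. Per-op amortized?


Formula: Amortized cost = Total cost / Operations
Total cost = (100 * 4) + (1 * 227)
Total cost = 400 + 227 = 627
Amortized = 627 / 101 = 6.2079

6.2079


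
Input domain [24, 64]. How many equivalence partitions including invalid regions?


Valid range: [24, 64]
Class 1: x < 24 — invalid
Class 2: 24 ≤ x ≤ 64 — valid
Class 3: x > 64 — invalid
Total equivalence classes: 3

3 equivalence classes


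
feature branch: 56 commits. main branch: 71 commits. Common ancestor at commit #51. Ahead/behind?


Common ancestor: commit #51
feature commits after divergence: 56 - 51 = 5
main commits after divergence: 71 - 51 = 20
feature is 5 commits ahead of main
main is 20 commits ahead of feature

feature ahead: 5, main ahead: 20


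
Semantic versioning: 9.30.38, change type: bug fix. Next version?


Current: 9.30.38
Change category: 'bug fix' → patch bump
SemVer rule: patch bump → increment PATCH (MAJOR and MINOR unchanged)
New: 9.30.39

9.30.39


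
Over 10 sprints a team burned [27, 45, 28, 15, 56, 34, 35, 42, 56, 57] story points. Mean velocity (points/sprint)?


Formula: Avg velocity = Total points / Number of sprints
Points: [27, 45, 28, 15, 56, 34, 35, 42, 56, 57]
Sum = 27 + 45 + 28 + 15 + 56 + 34 + 35 + 42 + 56 + 57 = 395
Avg velocity = 395 / 10 = 39.5 points/sprint

39.5 points/sprint


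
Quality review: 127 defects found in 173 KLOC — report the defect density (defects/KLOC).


Defect density = defects / KLOC
Defect density = 127 / 173
Defect density = 0.734 defects/KLOC

0.734 defects/KLOC


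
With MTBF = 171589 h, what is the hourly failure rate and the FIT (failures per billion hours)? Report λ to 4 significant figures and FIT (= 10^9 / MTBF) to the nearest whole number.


Formula: λ = 1 / MTBF; FIT = λ × 1e9 = 1e9 / MTBF
λ = 1 / 171589 ≈ 5.828e-06 failures/hour
FIT = 1e9 / 171589 ≈ 5828 failures per 1e9 hours (nearest whole number)

λ = 5.828e-06 /h, FIT = 5828


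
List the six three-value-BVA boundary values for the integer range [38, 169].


Range: [38, 169]
Boundaries: just below min, min, min+1, max-1, max, just above max
Values: [37, 38, 39, 168, 169, 170]

[37, 38, 39, 168, 169, 170]


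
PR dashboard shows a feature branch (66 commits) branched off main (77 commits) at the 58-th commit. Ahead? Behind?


Common ancestor: commit #58
feature commits after divergence: 66 - 58 = 8
main commits after divergence: 77 - 58 = 19
feature is 8 commits ahead of main
main is 19 commits ahead of feature

feature ahead: 8, main ahead: 19


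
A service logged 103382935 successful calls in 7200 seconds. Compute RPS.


Formula: throughput = requests / seconds
throughput = 103382935 / 7200
throughput = 14358.74 requests/second

14358.74 requests/second


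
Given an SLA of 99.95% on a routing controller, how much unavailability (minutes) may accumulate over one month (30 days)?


Formula: allowed downtime = period * (100 - SLA) / 100
Period (month (30 days)) = 43200 minutes
Unavailability fraction = (100 - 99.95) / 100
Allowed downtime = 43200 * (100 - 99.95) / 100
Allowed downtime = 21.6 minutes

21.6 minutes


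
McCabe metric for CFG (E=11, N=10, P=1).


Formula: V(G) = E - N + 2P
V(G) = 11 - 10 + 2*1
V(G) = 1 + 2
V(G) = 3

3


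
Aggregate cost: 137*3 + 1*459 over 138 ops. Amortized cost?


Formula: Amortized cost = Total cost / Operations
Total cost = (137 * 3) + (1 * 459)
Total cost = 411 + 459 = 870
Amortized = 870 / 138 = 6.3043

6.3043


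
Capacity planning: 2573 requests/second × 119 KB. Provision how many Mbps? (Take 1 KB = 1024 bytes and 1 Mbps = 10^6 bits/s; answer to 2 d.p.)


Formula: Mbps = payload_bytes * RPS * 8 / 1e6
Payload per request = 119 KB = 119 * 1024 = 121856 bytes
Total bytes/sec = 121856 * 2573 = 313535488
Total bits/sec = 313535488 * 8 = 2508283904
Mbps = 2508283904 / 1e6 = 2508.28

2508.28 Mbps


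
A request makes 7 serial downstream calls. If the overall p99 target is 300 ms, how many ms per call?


Formula: per_stage = total_budget / stages
per_stage = 300 / 7
per_stage = 42.86 ms

42.86 ms


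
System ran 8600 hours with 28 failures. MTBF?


Formula: MTBF = Total operating time / Number of failures
MTBF = 8600 / 28
MTBF = 307.14 hours

307.14 hours


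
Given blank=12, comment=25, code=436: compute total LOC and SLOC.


Total LOC = blank + comment + code
Total LOC = 12 + 25 + 436 = 473
SLOC (source only) = code = 436

Total LOC: 473, SLOC: 436


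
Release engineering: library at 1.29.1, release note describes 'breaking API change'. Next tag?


Current: 1.29.1
Change category: 'breaking API change' → major bump
SemVer rule: major bump → increment MAJOR, reset MINOR and PATCH to 0
New: 2.0.0

2.0.0


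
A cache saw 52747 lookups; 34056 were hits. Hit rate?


Formula: hit rate = hits / (hits + misses) * 100
hit rate = 34056 / (34056 + 18691) * 100
hit rate = 34056 / 52747 * 100
hit rate = 64.56%

64.56%


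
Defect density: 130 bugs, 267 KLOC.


Defect density = defects / KLOC
Defect density = 130 / 267
Defect density = 0.487 defects/KLOC

0.487 defects/KLOC


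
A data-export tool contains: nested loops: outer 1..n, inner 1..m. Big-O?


Reasoning: product of independent bounds
Complexity: O(n*m)

O(n*m)


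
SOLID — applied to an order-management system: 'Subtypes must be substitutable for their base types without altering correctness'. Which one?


This describes the Liskov Substitution Principle (LSP)

Liskov Substitution Principle (LSP)


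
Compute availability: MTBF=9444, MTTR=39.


Availability = MTBF / (MTBF + MTTR)
Availability = 9444 / (9444 + 39)
Availability = 9444 / 9483
Availability = 99.5887%

99.5887%


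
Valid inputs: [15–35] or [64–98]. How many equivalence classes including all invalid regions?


Valid ranges: [15,35] and [64,98]
Class 1: x < 15 — invalid
Class 2: 15 ≤ x ≤ 35 — valid
Class 3: 35 < x < 64 — invalid (gap between ranges)
Class 4: 64 ≤ x ≤ 98 — valid
Class 5: x > 98 — invalid
Total equivalence classes: 5

5 equivalence classes


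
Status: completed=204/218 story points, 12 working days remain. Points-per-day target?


Formula: Required rate = Remaining points / Days left
Remaining = 218 - 204 = 14 points
Required rate = 14 / 12 = 1.17 points/day

1.17 points/day


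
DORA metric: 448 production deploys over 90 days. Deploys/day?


Formula: deployments per day = releases / days
= 448 / 90
= 4.978 deploys/day
(equivalently, 34.84 deploys/week)

4.978 deploys/day


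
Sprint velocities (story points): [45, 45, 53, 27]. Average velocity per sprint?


Formula: Avg velocity = Total points / Number of sprints
Points: [45, 45, 53, 27]
Sum = 45 + 45 + 53 + 27 = 170
Avg velocity = 170 / 4 = 42.5 points/sprint

42.5 points/sprint


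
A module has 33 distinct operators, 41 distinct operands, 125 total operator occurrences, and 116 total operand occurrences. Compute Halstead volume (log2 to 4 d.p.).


Formula: V = N * log2(η), where N = N1 + N2 and η = η1 + η2
η = 33 + 41 = 74
N = 125 + 116 = 241
log2(74) ≈ 6.2095
V = 241 * 6.2095 = 1496.49

1496.49


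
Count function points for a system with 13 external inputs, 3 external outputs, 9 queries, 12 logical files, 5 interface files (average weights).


UFP = EI*4 + EO*5 + EQ*4 + ILF*10 + EIF*7
UFP = 13*4 + 3*5 + 9*4 + 12*10 + 5*7
UFP = 52 + 15 + 36 + 120 + 35
UFP = 258

258


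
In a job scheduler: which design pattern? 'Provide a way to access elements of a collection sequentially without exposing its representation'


This matches the Iterator pattern

Iterator


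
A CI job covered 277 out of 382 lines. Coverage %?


Coverage = covered / total * 100
Coverage = 277 / 382 * 100
Coverage = 72.51%

72.51%


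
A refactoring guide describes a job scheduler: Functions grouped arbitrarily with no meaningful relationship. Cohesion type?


Reasoning: Worst: random grouping
Type: Coincidental cohesion

Coincidental cohesion


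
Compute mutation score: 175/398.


Mutation score = killed / total * 100
Mutation score = 175 / 398 * 100
Mutation score = 43.97%

43.97%


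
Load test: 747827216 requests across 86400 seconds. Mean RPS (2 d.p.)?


Formula: throughput = requests / seconds
throughput = 747827216 / 86400
throughput = 8655.41 requests/second

8655.41 requests/second


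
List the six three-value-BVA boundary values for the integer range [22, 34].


Range: [22, 34]
Boundaries: just below min, min, min+1, max-1, max, just above max
Values: [21, 22, 23, 33, 34, 35]

[21, 22, 23, 33, 34, 35]


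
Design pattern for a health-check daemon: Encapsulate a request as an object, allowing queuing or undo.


This matches the Command pattern

Command


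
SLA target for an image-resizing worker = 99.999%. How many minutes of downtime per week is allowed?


Formula: allowed downtime = period * (100 - SLA) / 100
Period (week) = 10080 minutes
Unavailability fraction = (100 - 99.999) / 100
Allowed downtime = 10080 * (100 - 99.999) / 100
Allowed downtime = 0.1008 minutes

0.1008 minutes


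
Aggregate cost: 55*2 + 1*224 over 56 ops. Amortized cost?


Formula: Amortized cost = Total cost / Operations
Total cost = (55 * 2) + (1 * 224)
Total cost = 110 + 224 = 334
Amortized = 334 / 56 = 5.9643

5.9643


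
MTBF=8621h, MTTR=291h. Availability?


Availability = MTBF / (MTBF + MTTR)
Availability = 8621 / (8621 + 291)
Availability = 8621 / 8912
Availability = 96.7347%

96.7347%


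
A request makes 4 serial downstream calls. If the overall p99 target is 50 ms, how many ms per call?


Formula: per_stage = total_budget / stages
per_stage = 50 / 4
per_stage = 12.5 ms

12.5 ms


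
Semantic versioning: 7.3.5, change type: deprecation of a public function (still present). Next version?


Current: 7.3.5
Change category: 'deprecation of a public function (still present)' → minor bump
SemVer rule: minor bump → increment MINOR, reset PATCH to 0 (MAJOR unchanged)
New: 7.4.0

7.4.0


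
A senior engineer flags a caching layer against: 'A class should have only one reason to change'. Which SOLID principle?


This describes the Single Responsibility Principle (SRP)

Single Responsibility Principle (SRP)


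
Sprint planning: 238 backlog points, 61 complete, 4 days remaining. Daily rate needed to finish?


Formula: Required rate = Remaining points / Days left
Remaining = 238 - 61 = 177 points
Required rate = 177 / 4 = 44.25 points/day

44.25 points/day


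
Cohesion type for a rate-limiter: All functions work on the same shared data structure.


Reasoning: Functions share data
Type: Communicational cohesion

Communicational cohesion


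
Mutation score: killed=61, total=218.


Mutation score = killed / total * 100
Mutation score = 61 / 218 * 100
Mutation score = 27.98%

27.98%


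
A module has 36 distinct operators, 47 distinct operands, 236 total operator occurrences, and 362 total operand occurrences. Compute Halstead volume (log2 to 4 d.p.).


Formula: V = N * log2(η), where N = N1 + N2 and η = η1 + η2
η = 36 + 47 = 83
N = 236 + 362 = 598
log2(83) ≈ 6.3750
V = 598 * 6.3750 = 3812.25

3812.25


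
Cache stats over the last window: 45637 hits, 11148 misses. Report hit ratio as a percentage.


Formula: hit rate = hits / (hits + misses) * 100
hit rate = 45637 / (45637 + 11148) * 100
hit rate = 45637 / 56785 * 100
hit rate = 80.37%

80.37%


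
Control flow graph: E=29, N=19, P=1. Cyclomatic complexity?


Formula: V(G) = E - N + 2P
V(G) = 29 - 19 + 2*1
V(G) = 10 + 2
V(G) = 12

12


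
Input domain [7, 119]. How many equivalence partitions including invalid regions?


Valid range: [7, 119]
Class 1: x < 7 — invalid
Class 2: 7 ≤ x ≤ 119 — valid
Class 3: x > 119 — invalid
Total equivalence classes: 3

3 equivalence classes


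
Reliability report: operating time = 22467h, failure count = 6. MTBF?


Formula: MTBF = Total operating time / Number of failures
MTBF = 22467 / 6
MTBF = 3744.5 hours

3744.5 hours


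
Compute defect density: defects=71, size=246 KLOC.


Defect density = defects / KLOC
Defect density = 71 / 246
Defect density = 0.289 defects/KLOC

0.289 defects/KLOC


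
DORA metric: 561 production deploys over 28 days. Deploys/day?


Formula: deployments per day = releases / days
= 561 / 28
= 20.036 deploys/day
(equivalently, 140.25 deploys/week)

20.036 deploys/day


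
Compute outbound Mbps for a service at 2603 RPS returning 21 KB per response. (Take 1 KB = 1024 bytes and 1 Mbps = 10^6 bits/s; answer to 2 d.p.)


Formula: Mbps = payload_bytes * RPS * 8 / 1e6
Payload per request = 21 KB = 21 * 1024 = 21504 bytes
Total bytes/sec = 21504 * 2603 = 55974912
Total bits/sec = 55974912 * 8 = 447799296
Mbps = 447799296 / 1e6 = 447.8

447.8 Mbps


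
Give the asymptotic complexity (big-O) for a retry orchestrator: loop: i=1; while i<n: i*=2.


Reasoning: i doubles each step so iterations are log2(n)
Complexity: O(log n)

O(log n)


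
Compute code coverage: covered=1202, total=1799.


Coverage = covered / total * 100
Coverage = 1202 / 1799 * 100
Coverage = 66.81%

66.81%


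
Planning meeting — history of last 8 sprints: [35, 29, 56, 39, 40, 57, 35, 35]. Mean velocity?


Formula: Avg velocity = Total points / Number of sprints
Points: [35, 29, 56, 39, 40, 57, 35, 35]
Sum = 35 + 29 + 56 + 39 + 40 + 57 + 35 + 35 = 326
Avg velocity = 326 / 8 = 40.75 points/sprint

40.75 points/sprint


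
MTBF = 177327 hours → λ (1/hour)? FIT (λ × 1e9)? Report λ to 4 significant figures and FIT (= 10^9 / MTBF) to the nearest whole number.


Formula: λ = 1 / MTBF; FIT = λ × 1e9 = 1e9 / MTBF
λ = 1 / 177327 ≈ 5.639e-06 failures/hour
FIT = 1e9 / 177327 ≈ 5639 failures per 1e9 hours (nearest whole number)

λ = 5.639e-06 /h, FIT = 5639


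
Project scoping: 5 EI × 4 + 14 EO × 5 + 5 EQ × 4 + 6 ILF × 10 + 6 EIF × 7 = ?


UFP = EI*4 + EO*5 + EQ*4 + ILF*10 + EIF*7
UFP = 5*4 + 14*5 + 5*4 + 6*10 + 6*7
UFP = 20 + 70 + 20 + 60 + 42
UFP = 212

212


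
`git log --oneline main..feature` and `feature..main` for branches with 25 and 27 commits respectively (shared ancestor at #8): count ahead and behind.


Common ancestor: commit #8
feature commits after divergence: 25 - 8 = 17
main commits after divergence: 27 - 8 = 19
feature is 17 commits ahead of main
main is 19 commits ahead of feature

feature ahead: 17, main ahead: 19


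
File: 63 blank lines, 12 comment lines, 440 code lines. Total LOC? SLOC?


Total LOC = blank + comment + code
Total LOC = 63 + 12 + 440 = 515
SLOC (source only) = code = 440

Total LOC: 515, SLOC: 440


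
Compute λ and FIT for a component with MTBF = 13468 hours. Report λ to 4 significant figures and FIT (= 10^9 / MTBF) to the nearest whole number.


Formula: λ = 1 / MTBF; FIT = λ × 1e9 = 1e9 / MTBF
λ = 1 / 13468 ≈ 7.425e-05 failures/hour
FIT = 1e9 / 13468 ≈ 74250 failures per 1e9 hours (nearest whole number)

λ = 7.425e-05 /h, FIT = 74250


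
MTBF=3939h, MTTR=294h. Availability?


Availability = MTBF / (MTBF + MTTR)
Availability = 3939 / (3939 + 294)
Availability = 3939 / 4233
Availability = 93.0546%

93.0546%


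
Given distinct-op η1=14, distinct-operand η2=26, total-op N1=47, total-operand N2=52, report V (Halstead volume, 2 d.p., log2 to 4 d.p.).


Formula: V = N * log2(η), where N = N1 + N2 and η = η1 + η2
η = 14 + 26 = 40
N = 47 + 52 = 99
log2(40) ≈ 5.3219
V = 99 * 5.3219 = 526.87

526.87


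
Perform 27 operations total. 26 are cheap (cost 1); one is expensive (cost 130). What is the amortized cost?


Formula: Amortized cost = Total cost / Operations
Total cost = (26 * 1) + (1 * 130)
Total cost = 26 + 130 = 156
Amortized = 156 / 27 = 5.7778

5.7778


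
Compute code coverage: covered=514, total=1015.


Coverage = covered / total * 100
Coverage = 514 / 1015 * 100
Coverage = 50.64%

50.64%


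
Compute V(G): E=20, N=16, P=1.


Formula: V(G) = E - N + 2P
V(G) = 20 - 16 + 2*1
V(G) = 4 + 2
V(G) = 6

6


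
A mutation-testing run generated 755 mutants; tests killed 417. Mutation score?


Mutation score = killed / total * 100
Mutation score = 417 / 755 * 100
Mutation score = 55.23%

55.23%


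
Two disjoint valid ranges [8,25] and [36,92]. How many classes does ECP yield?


Valid ranges: [8,25] and [36,92]
Class 1: x < 8 — invalid
Class 2: 8 ≤ x ≤ 25 — valid
Class 3: 25 < x < 36 — invalid (gap between ranges)
Class 4: 36 ≤ x ≤ 92 — valid
Class 5: x > 92 — invalid
Total equivalence classes: 5

5 equivalence classes


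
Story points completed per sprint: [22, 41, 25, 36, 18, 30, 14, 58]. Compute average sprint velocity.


Formula: Avg velocity = Total points / Number of sprints
Points: [22, 41, 25, 36, 18, 30, 14, 58]
Sum = 22 + 41 + 25 + 36 + 18 + 30 + 14 + 58 = 244
Avg velocity = 244 / 8 = 30.5 points/sprint

30.5 points/sprint


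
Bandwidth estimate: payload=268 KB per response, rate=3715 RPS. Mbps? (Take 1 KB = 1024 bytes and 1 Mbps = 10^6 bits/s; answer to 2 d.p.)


Formula: Mbps = payload_bytes * RPS * 8 / 1e6
Payload per request = 268 KB = 268 * 1024 = 274432 bytes
Total bytes/sec = 274432 * 3715 = 1019514880
Total bits/sec = 1019514880 * 8 = 8156119040
Mbps = 8156119040 / 1e6 = 8156.12

8156.12 Mbps


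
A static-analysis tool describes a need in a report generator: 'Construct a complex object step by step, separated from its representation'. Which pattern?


This matches the Builder pattern

Builder


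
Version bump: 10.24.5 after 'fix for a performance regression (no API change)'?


Current: 10.24.5
Change category: 'fix for a performance regression (no API change)' → patch bump
SemVer rule: patch bump → increment PATCH (MAJOR and MINOR unchanged)
New: 10.24.6

10.24.6


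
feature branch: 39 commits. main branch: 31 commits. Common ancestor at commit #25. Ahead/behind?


Common ancestor: commit #25
feature commits after divergence: 39 - 25 = 14
main commits after divergence: 31 - 25 = 6
feature is 14 commits ahead of main
main is 6 commits ahead of feature

feature ahead: 14, main ahead: 6


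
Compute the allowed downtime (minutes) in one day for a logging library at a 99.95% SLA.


Formula: allowed downtime = period * (100 - SLA) / 100
Period (day) = 1440 minutes
Unavailability fraction = (100 - 99.95) / 100
Allowed downtime = 1440 * (100 - 99.95) / 100
Allowed downtime = 0.72 minutes

0.72 minutes


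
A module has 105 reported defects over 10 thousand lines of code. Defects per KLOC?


Defect density = defects / KLOC
Defect density = 105 / 10
Defect density = 10.5 defects/KLOC

10.5 defects/KLOC


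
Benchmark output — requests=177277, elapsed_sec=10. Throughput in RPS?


Formula: throughput = requests / seconds
throughput = 177277 / 10
throughput = 17727.7 requests/second

17727.7 requests/second


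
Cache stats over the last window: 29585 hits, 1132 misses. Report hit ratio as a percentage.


Formula: hit rate = hits / (hits + misses) * 100
hit rate = 29585 / (29585 + 1132) * 100
hit rate = 29585 / 30717 * 100
hit rate = 96.31%

96.31%


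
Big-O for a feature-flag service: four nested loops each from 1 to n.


Reasoning: four levels of nesting
Complexity: O(n^4)

O(n^4)


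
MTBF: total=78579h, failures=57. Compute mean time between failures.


Formula: MTBF = Total operating time / Number of failures
MTBF = 78579 / 57
MTBF = 1378.58 hours

1378.58 hours


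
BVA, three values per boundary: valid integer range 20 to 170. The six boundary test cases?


Range: [20, 170]
Boundaries: just below min, min, min+1, max-1, max, just above max
Values: [19, 20, 21, 169, 170, 171]

[19, 20, 21, 169, 170, 171]


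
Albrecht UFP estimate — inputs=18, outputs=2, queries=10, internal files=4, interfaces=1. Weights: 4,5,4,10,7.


UFP = EI*4 + EO*5 + EQ*4 + ILF*10 + EIF*7
UFP = 18*4 + 2*5 + 10*4 + 4*10 + 1*7
UFP = 72 + 10 + 40 + 40 + 7
UFP = 169

169


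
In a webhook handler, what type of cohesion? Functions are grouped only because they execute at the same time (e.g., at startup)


Reasoning: Related by timing only
Type: Temporal cohesion

Temporal cohesion


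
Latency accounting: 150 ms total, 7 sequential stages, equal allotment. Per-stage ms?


Formula: per_stage = total_budget / stages
per_stage = 150 / 7
per_stage = 21.43 ms

21.43 ms


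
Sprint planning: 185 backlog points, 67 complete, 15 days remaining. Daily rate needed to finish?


Formula: Required rate = Remaining points / Days left
Remaining = 185 - 67 = 118 points
Required rate = 118 / 15 = 7.87 points/day

7.87 points/day


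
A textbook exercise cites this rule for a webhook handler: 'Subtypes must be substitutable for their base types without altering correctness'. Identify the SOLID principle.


This describes the Liskov Substitution Principle (LSP)

Liskov Substitution Principle (LSP)


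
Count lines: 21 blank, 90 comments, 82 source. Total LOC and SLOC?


Total LOC = blank + comment + code
Total LOC = 21 + 90 + 82 = 193
SLOC (source only) = code = 82

Total LOC: 193, SLOC: 82


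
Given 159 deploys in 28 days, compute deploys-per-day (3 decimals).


Formula: deployments per day = releases / days
= 159 / 28
= 5.679 deploys/day
(equivalently, 39.75 deploys/week)

5.679 deploys/day


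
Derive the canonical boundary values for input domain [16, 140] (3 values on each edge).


Range: [16, 140]
Boundaries: just below min, min, min+1, max-1, max, just above max
Values: [15, 16, 17, 139, 140, 141]

[15, 16, 17, 139, 140, 141]


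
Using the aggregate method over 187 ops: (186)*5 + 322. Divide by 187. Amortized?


Formula: Amortized cost = Total cost / Operations
Total cost = (186 * 5) + (1 * 322)
Total cost = 930 + 322 = 1252
Amortized = 1252 / 187 = 6.6952

6.6952


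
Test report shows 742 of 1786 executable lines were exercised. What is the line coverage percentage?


Coverage = covered / total * 100
Coverage = 742 / 1786 * 100
Coverage = 41.55%

41.55%


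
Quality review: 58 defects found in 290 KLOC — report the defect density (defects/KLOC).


Defect density = defects / KLOC
Defect density = 58 / 290
Defect density = 0.2 defects/KLOC

0.2 defects/KLOC


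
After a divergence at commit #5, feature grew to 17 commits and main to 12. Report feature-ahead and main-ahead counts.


Common ancestor: commit #5
feature commits after divergence: 17 - 5 = 12
main commits after divergence: 12 - 5 = 7
feature is 12 commits ahead of main
main is 7 commits ahead of feature

feature ahead: 12, main ahead: 7


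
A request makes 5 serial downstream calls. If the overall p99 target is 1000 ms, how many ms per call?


Formula: per_stage = total_budget / stages
per_stage = 1000 / 5
per_stage = 200.0 ms

200.0 ms


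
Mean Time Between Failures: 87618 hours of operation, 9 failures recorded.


Formula: MTBF = Total operating time / Number of failures
MTBF = 87618 / 9
MTBF = 9735.33 hours

9735.33 hours


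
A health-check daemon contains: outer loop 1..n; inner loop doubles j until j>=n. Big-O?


Reasoning: linear outer times logarithmic inner
Complexity: O(n log n)

O(n log n)


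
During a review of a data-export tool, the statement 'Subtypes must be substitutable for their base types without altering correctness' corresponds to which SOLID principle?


This describes the Liskov Substitution Principle (LSP)

Liskov Substitution Principle (LSP)


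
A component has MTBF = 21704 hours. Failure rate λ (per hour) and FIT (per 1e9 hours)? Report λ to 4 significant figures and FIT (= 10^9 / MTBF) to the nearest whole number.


Formula: λ = 1 / MTBF; FIT = λ × 1e9 = 1e9 / MTBF
λ = 1 / 21704 ≈ 4.607e-05 failures/hour
FIT = 1e9 / 21704 ≈ 46074 failures per 1e9 hours (nearest whole number)

λ = 4.607e-05 /h, FIT = 46074


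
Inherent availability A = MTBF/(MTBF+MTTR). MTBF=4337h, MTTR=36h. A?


Availability = MTBF / (MTBF + MTTR)
Availability = 4337 / (4337 + 36)
Availability = 4337 / 4373
Availability = 99.1768%

99.1768%


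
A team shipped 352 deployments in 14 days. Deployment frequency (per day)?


Formula: deployments per day = releases / days
= 352 / 14
= 25.143 deploys/day
(equivalently, 176.0 deploys/week)

25.143 deploys/day


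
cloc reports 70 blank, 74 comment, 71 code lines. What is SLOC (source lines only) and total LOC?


Total LOC = blank + comment + code
Total LOC = 70 + 74 + 71 = 215
SLOC (source only) = code = 71

Total LOC: 215, SLOC: 71


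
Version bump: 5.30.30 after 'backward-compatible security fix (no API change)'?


Current: 5.30.30
Change category: 'backward-compatible security fix (no API change)' → patch bump
SemVer rule: patch bump → increment PATCH (MAJOR and MINOR unchanged)
New: 5.30.31

5.30.31


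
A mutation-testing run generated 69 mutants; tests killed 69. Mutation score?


Mutation score = killed / total * 100
Mutation score = 69 / 69 * 100
Mutation score = 100.0%

100.0%


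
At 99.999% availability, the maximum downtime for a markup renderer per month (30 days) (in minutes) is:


Formula: allowed downtime = period * (100 - SLA) / 100
Period (month (30 days)) = 43200 minutes
Unavailability fraction = (100 - 99.999) / 100
Allowed downtime = 43200 * (100 - 99.999) / 100
Allowed downtime = 0.432 minutes

0.432 minutes


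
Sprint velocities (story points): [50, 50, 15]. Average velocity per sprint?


Formula: Avg velocity = Total points / Number of sprints
Points: [50, 50, 15]
Sum = 50 + 50 + 15 = 115
Avg velocity = 115 / 3 = 38.33 points/sprint

38.33 points/sprint


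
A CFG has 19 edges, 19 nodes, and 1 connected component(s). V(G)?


Formula: V(G) = E - N + 2P
V(G) = 19 - 19 + 2*1
V(G) = 0 + 2
V(G) = 2

2


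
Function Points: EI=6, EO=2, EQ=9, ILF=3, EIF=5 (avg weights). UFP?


UFP = EI*4 + EO*5 + EQ*4 + ILF*10 + EIF*7
UFP = 6*4 + 2*5 + 9*4 + 3*10 + 5*7
UFP = 24 + 10 + 36 + 30 + 35
UFP = 135

135


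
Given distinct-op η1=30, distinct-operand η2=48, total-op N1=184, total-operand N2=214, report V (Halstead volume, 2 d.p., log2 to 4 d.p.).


Formula: V = N * log2(η), where N = N1 + N2 and η = η1 + η2
η = 30 + 48 = 78
N = 184 + 214 = 398
log2(78) ≈ 6.2854
V = 398 * 6.2854 = 2501.59

2501.59


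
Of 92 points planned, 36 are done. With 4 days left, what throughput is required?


Formula: Required rate = Remaining points / Days left
Remaining = 92 - 36 = 56 points
Required rate = 56 / 4 = 14.0 points/day

14.0 points/day


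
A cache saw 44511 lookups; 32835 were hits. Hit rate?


Formula: hit rate = hits / (hits + misses) * 100
hit rate = 32835 / (32835 + 11676) * 100
hit rate = 32835 / 44511 * 100
hit rate = 73.77%

73.77%


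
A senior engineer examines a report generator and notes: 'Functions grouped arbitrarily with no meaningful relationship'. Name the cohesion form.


Reasoning: Worst: random grouping
Type: Coincidental cohesion

Coincidental cohesion


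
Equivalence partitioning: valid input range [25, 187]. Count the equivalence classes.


Valid range: [25, 187]
Class 1: x < 25 — invalid
Class 2: 25 ≤ x ≤ 187 — valid
Class 3: x > 187 — invalid
Total equivalence classes: 3

3 equivalence classes


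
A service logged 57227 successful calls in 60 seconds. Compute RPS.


Formula: throughput = requests / seconds
throughput = 57227 / 60
throughput = 953.78 requests/second

953.78 requests/second


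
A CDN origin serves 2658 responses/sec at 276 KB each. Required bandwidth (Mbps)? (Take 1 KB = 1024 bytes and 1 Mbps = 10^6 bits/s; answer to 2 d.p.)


Formula: Mbps = payload_bytes * RPS * 8 / 1e6
Payload per request = 276 KB = 276 * 1024 = 282624 bytes
Total bytes/sec = 282624 * 2658 = 751214592
Total bits/sec = 751214592 * 8 = 6009716736
Mbps = 6009716736 / 1e6 = 6009.72

6009.72 Mbps


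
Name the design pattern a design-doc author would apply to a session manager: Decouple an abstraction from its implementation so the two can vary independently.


This matches the Bridge pattern

Bridge


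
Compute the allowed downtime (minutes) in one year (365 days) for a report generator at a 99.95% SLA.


Formula: allowed downtime = period * (100 - SLA) / 100
Period (year (365 days)) = 525600 minutes
Unavailability fraction = (100 - 99.95) / 100
Allowed downtime = 525600 * (100 - 99.95) / 100
Allowed downtime = 262.8 minutes

262.8 minutes


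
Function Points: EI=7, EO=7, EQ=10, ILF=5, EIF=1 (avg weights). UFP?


UFP = EI*4 + EO*5 + EQ*4 + ILF*10 + EIF*7
UFP = 7*4 + 7*5 + 10*4 + 5*10 + 1*7
UFP = 28 + 35 + 40 + 50 + 7
UFP = 160

160


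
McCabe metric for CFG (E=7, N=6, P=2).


Formula: V(G) = E - N + 2P
V(G) = 7 - 6 + 2*2
V(G) = 1 + 4
V(G) = 5

5


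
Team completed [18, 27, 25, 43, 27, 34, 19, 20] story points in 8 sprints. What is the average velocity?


Formula: Avg velocity = Total points / Number of sprints
Points: [18, 27, 25, 43, 27, 34, 19, 20]
Sum = 18 + 27 + 25 + 43 + 27 + 34 + 19 + 20 = 213
Avg velocity = 213 / 8 = 26.63 points/sprint

26.63 points/sprint


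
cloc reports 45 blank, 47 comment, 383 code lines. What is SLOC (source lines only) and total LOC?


Total LOC = blank + comment + code
Total LOC = 45 + 47 + 383 = 475
SLOC (source only) = code = 383

Total LOC: 475, SLOC: 383


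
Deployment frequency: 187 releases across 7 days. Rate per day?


Formula: deployments per day = releases / days
= 187 / 7
= 26.714 deploys/day
(equivalently, 187.0 deploys/week)

26.714 deploys/day


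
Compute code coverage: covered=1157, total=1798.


Coverage = covered / total * 100
Coverage = 1157 / 1798 * 100
Coverage = 64.35%

64.35%


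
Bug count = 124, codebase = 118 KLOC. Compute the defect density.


Defect density = defects / KLOC
Defect density = 124 / 118
Defect density = 1.051 defects/KLOC

1.051 defects/KLOC


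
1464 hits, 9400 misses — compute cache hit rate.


Formula: hit rate = hits / (hits + misses) * 100
hit rate = 1464 / (1464 + 9400) * 100
hit rate = 1464 / 10864 * 100
hit rate = 13.48%

13.48%


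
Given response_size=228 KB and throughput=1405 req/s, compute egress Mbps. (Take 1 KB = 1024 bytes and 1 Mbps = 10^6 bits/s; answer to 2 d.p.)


Formula: Mbps = payload_bytes * RPS * 8 / 1e6
Payload per request = 228 KB = 228 * 1024 = 233472 bytes
Total bytes/sec = 233472 * 1405 = 328028160
Total bits/sec = 328028160 * 8 = 2624225280
Mbps = 2624225280 / 1e6 = 2624.23

2624.23 Mbps


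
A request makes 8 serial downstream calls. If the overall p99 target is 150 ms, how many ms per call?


Formula: per_stage = total_budget / stages
per_stage = 150 / 8
per_stage = 18.75 ms

18.75 ms


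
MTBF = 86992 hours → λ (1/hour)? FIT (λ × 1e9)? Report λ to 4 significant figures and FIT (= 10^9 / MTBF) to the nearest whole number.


Formula: λ = 1 / MTBF; FIT = λ × 1e9 = 1e9 / MTBF
λ = 1 / 86992 ≈ 1.150e-05 failures/hour
FIT = 1e9 / 86992 ≈ 11495 failures per 1e9 hours (nearest whole number)

λ = 1.150e-05 /h, FIT = 11495


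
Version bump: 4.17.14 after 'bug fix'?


Current: 4.17.14
Change category: 'bug fix' → patch bump
SemVer rule: patch bump → increment PATCH (MAJOR and MINOR unchanged)
New: 4.17.15

4.17.15


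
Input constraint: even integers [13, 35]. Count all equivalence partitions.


Constraint: even integers in [13, 35]
Class 1: x < 13 — out-of-range invalid
Class 2: x in [13,35] but odd — wrong type invalid
Class 3: x in [13,35] and even — valid
Class 4: x > 35 — out-of-range invalid
Total equivalence classes: 4

4 equivalence classes


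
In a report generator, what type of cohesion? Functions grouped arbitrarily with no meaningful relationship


Reasoning: Worst: random grouping
Type: Coincidental cohesion

Coincidental cohesion


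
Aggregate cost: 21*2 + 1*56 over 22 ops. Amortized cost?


Formula: Amortized cost = Total cost / Operations
Total cost = (21 * 2) + (1 * 56)
Total cost = 42 + 56 = 98
Amortized = 98 / 22 = 4.4545

4.4545


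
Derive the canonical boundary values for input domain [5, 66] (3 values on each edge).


Range: [5, 66]
Boundaries: just below min, min, min+1, max-1, max, just above max
Values: [4, 5, 6, 65, 66, 67]

[4, 5, 6, 65, 66, 67]


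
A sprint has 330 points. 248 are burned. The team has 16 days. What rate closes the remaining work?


Formula: Required rate = Remaining points / Days left
Remaining = 330 - 248 = 82 points
Required rate = 82 / 16 = 5.13 points/day

5.13 points/day


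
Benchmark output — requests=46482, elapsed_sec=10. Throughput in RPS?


Formula: throughput = requests / seconds
throughput = 46482 / 10
throughput = 4648.2 requests/second

4648.2 requests/second


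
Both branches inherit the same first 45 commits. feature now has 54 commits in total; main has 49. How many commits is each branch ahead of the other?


Common ancestor: commit #45
feature commits after divergence: 54 - 45 = 9
main commits after divergence: 49 - 45 = 4
feature is 9 commits ahead of main
main is 4 commits ahead of feature

feature ahead: 9, main ahead: 4


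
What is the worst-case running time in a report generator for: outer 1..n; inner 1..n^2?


Reasoning: n times n^2
Complexity: O(n^3)

O(n^3)


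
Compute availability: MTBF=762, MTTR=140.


Availability = MTBF / (MTBF + MTTR)
Availability = 762 / (762 + 140)
Availability = 762 / 902
Availability = 84.4789%

84.4789%


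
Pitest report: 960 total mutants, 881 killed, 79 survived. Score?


Mutation score = killed / total * 100
Mutation score = 881 / 960 * 100
Mutation score = 91.77%

91.77%


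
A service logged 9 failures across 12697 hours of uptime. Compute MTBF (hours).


Formula: MTBF = Total operating time / Number of failures
MTBF = 12697 / 9
MTBF = 1410.78 hours

1410.78 hours


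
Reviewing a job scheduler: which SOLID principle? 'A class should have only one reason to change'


This describes the Single Responsibility Principle (SRP)

Single Responsibility Principle (SRP)
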